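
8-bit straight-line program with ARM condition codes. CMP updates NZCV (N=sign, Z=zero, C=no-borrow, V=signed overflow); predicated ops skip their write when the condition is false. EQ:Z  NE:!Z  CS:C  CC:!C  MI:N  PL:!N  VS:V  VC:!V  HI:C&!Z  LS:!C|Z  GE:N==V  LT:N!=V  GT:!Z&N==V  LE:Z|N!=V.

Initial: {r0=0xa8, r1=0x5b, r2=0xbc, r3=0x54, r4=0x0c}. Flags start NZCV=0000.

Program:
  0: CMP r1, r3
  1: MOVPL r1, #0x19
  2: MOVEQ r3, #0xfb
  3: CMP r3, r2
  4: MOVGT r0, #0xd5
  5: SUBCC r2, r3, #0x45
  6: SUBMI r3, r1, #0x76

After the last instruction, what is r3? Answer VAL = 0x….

0: ✓ CMP  NZCV=0010
1: ✓ MOVPL  r1←0x19
2: · MOVEQ
3: ✓ CMP  NZCV=1001
4: ✓ MOVGT  r0←0xd5
5: ✓ SUBCC  r2←0x0f
6: ✓ SUBMI  r3←0xa3

VAL = 0xa3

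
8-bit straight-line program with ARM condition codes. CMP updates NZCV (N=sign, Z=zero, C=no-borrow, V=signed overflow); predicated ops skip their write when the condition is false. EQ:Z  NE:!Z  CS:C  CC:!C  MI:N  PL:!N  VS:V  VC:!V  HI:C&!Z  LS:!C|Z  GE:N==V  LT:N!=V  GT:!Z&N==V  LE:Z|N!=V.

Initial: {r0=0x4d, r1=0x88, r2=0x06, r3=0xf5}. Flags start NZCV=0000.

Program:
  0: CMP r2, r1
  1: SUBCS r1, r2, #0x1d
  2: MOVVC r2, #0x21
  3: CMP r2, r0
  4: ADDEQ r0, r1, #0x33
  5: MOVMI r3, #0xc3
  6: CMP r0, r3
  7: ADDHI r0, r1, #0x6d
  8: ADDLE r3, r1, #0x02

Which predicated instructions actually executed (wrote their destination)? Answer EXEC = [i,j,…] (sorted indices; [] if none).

EXEC = [2,5]

0: ✓ CMP  NZCV=0000
1: · SUBCS
2: ✓ MOVVC  r2←0x21
3: ✓ CMP  NZCV=1000
4: · ADDEQ
5: ✓ MOVMI  r3←0xc3
6: ✓ CMP  NZCV=1001
7: · ADDHI
8: · ADDLE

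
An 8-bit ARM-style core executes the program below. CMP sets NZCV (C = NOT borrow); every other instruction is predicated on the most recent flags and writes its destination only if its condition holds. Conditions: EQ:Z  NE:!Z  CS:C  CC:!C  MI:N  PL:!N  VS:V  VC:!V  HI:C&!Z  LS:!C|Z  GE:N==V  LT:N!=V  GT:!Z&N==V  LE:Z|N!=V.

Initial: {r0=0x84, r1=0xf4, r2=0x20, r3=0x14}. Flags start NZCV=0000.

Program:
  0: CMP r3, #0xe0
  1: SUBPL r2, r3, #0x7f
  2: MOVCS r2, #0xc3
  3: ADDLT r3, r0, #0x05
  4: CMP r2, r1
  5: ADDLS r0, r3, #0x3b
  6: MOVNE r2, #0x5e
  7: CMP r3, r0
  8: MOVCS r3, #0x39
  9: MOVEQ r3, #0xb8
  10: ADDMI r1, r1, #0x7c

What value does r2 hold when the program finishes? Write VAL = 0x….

[0] flags=0000 → (cmp)
[1] flags=0000 PL?T → r2=0x95
[2] flags=0000 CS?F → skip
[3] flags=0000 LT?F → skip
[4] flags=1000 → (cmp)
[5] flags=1000 LS?T → r0=0x4f
[6] flags=1000 NE?T → r2=0x5e
[7] flags=1000 → (cmp)
[8] flags=1000 CS?F → skip
[9] flags=1000 EQ?F → skip
[10] flags=1000 MI?T → r1=0x70

VAL = 0x5e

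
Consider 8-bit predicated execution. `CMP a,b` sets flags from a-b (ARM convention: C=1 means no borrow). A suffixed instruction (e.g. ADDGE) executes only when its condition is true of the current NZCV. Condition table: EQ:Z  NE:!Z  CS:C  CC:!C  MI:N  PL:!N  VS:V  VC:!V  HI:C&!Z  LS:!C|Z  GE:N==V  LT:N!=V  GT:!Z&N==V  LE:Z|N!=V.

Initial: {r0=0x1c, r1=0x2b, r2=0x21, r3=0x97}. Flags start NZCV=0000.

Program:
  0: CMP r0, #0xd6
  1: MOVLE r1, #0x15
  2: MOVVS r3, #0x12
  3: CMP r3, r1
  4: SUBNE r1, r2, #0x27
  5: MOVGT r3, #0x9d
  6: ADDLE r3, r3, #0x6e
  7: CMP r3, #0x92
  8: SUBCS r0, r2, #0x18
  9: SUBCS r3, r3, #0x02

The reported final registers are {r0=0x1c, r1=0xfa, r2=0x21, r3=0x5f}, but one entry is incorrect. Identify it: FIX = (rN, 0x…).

[0] flags=0000 → (cmp)
[1] flags=0000 LE?F → skip
[2] flags=0000 VS?F → skip
[3] flags=0011 → (cmp)
[4] flags=0011 NE?T → r1=0xfa
[5] flags=0011 GT?F → skip
[6] flags=0011 LE?T → r3=0x05
[7] flags=0000 → (cmp)
[8] flags=0000 CS?F → skip
[9] flags=0000 CS?F → skip

FIX = (r3, 0x05)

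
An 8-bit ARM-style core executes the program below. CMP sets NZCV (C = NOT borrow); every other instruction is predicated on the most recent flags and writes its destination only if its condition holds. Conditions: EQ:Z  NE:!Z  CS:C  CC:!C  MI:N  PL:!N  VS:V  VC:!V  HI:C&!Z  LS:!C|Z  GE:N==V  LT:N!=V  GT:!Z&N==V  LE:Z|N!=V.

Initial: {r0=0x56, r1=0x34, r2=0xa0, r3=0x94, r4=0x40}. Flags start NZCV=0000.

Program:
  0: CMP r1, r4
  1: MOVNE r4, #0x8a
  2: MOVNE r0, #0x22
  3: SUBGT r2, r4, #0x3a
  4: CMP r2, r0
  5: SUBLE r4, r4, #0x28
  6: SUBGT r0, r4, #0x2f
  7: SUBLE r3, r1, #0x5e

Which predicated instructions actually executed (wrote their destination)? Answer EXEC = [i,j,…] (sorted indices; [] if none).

[0] flags=1000 → (cmp)
[1] flags=1000 NE?T → r4=0x8a
[2] flags=1000 NE?T → r0=0x22
[3] flags=1000 GT?F → skip
[4] flags=0011 → (cmp)
[5] flags=0011 LE?T → r4=0x62
[6] flags=0011 GT?F → skip
[7] flags=0011 LE?T → r3=0xd6

EXEC = [1,2,5,7]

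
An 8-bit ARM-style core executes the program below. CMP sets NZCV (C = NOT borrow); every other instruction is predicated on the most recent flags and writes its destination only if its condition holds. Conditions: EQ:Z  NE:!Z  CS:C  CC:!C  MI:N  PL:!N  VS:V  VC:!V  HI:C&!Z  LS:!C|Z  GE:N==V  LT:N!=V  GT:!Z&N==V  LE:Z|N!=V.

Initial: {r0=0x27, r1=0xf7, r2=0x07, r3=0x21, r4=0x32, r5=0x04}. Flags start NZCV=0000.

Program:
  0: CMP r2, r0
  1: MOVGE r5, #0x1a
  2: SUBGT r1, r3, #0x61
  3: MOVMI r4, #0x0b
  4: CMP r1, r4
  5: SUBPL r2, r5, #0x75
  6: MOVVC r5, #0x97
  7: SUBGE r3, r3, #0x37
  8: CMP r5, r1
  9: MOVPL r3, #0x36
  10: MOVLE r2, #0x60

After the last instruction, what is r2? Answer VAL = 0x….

0: ✓ CMP  NZCV=1000
1: · MOVGE
2: · SUBGT
3: ✓ MOVMI  r4←0x0b
4: ✓ CMP  NZCV=1010
5: · SUBPL
6: ✓ MOVVC  r5←0x97
7: · SUBGE
8: ✓ CMP  NZCV=1000
9: · MOVPL
10: ✓ MOVLE  r2←0x60

VAL = 0x60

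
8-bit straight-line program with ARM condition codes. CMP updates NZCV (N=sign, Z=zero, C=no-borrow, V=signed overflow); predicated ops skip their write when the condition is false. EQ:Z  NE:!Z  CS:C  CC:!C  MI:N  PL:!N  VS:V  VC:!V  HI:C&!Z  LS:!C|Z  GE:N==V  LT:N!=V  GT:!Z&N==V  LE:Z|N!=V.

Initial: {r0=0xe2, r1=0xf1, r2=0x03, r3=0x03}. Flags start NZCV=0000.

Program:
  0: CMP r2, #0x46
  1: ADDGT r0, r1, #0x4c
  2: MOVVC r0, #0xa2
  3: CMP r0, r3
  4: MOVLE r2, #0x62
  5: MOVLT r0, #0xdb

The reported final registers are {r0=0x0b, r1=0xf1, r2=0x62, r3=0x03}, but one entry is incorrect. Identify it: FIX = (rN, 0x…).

[0] flags=1000 → (cmp)
[1] flags=1000 GT?F → skip
[2] flags=1000 VC?T → r0=0xa2
[3] flags=1010 → (cmp)
[4] flags=1010 LE?T → r2=0x62
[5] flags=1010 LT?T → r0=0xdb

FIX = (r0, 0xdb)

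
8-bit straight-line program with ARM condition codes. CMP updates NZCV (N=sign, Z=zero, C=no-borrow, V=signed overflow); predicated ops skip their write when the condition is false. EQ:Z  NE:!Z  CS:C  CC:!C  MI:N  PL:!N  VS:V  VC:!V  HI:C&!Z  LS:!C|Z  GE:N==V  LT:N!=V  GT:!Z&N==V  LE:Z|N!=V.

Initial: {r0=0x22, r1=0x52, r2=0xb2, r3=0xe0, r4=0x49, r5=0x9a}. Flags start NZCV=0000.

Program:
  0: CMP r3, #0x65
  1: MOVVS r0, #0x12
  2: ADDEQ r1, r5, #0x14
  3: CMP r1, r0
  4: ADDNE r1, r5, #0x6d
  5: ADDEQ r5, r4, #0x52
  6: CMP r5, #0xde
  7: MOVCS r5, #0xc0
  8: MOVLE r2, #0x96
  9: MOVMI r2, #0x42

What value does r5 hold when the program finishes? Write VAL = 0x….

0: ✓ CMP  NZCV=0011
1: ✓ MOVVS  r0←0x12
2: · ADDEQ
3: ✓ CMP  NZCV=0010
4: ✓ ADDNE  r1←0x07
5: · ADDEQ
6: ✓ CMP  NZCV=1000
7: · MOVCS
8: ✓ MOVLE  r2←0x96
9: ✓ MOVMI  r2←0x42

VAL = 0x9a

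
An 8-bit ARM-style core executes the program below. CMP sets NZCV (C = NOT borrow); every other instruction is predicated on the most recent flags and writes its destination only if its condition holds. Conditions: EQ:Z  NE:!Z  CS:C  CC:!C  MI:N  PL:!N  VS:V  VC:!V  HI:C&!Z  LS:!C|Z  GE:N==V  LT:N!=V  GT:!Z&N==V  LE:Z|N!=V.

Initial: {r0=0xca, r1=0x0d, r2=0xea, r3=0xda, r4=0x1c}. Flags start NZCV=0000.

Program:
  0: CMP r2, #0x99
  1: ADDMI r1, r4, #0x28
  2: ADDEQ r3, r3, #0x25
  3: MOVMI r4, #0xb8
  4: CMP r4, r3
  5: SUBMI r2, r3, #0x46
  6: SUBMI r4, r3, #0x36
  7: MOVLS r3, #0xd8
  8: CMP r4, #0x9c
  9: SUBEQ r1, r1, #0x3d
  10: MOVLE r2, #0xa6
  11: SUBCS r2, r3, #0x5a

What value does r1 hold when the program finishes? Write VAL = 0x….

VAL = 0x0d

0: ✓ CMP  NZCV=0010
1: · ADDMI
2: · ADDEQ
3: · MOVMI
4: ✓ CMP  NZCV=0000
5: · SUBMI
6: · SUBMI
7: ✓ MOVLS  r3←0xd8
8: ✓ CMP  NZCV=1001
9: · SUBEQ
10: · MOVLE
11: · SUBCS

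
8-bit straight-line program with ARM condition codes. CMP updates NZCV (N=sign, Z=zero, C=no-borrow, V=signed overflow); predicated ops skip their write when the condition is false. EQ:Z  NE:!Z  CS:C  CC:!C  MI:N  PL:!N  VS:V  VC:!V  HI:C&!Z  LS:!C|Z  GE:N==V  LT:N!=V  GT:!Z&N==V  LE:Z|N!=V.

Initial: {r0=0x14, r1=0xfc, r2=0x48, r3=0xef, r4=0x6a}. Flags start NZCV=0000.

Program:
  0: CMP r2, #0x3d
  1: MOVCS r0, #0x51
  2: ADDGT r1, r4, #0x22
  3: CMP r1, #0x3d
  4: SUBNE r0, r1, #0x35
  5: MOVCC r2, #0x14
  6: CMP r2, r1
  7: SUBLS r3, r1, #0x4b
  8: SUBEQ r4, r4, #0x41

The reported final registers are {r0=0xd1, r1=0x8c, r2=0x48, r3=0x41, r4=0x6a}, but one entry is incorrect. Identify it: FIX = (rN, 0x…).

FIX = (r0, 0x57)

[0] flags=0010 → (cmp)
[1] flags=0010 CS?T → r0=0x51
[2] flags=0010 GT?T → r1=0x8c
[3] flags=0011 → (cmp)
[4] flags=0011 NE?T → r0=0x57
[5] flags=0011 CC?F → skip
[6] flags=1001 → (cmp)
[7] flags=1001 LS?T → r3=0x41
[8] flags=1001 EQ?F → skip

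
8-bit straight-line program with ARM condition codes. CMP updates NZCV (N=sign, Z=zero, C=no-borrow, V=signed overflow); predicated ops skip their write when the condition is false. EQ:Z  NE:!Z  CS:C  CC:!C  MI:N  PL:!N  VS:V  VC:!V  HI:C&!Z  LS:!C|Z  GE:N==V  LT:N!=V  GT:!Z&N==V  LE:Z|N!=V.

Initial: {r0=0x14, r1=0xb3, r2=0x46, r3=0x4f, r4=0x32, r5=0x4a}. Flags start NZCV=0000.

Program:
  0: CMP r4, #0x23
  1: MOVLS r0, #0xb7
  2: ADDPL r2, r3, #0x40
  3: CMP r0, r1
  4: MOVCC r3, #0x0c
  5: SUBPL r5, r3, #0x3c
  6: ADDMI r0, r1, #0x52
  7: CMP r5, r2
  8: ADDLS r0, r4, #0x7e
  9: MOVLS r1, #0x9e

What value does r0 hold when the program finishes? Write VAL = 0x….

[0] flags=0010 → (cmp)
[1] flags=0010 LS?F → skip
[2] flags=0010 PL?T → r2=0x8f
[3] flags=0000 → (cmp)
[4] flags=0000 CC?T → r3=0x0c
[5] flags=0000 PL?T → r5=0xd0
[6] flags=0000 MI?F → skip
[7] flags=0010 → (cmp)
[8] flags=0010 LS?F → skip
[9] flags=0010 LS?F → skip

VAL = 0x14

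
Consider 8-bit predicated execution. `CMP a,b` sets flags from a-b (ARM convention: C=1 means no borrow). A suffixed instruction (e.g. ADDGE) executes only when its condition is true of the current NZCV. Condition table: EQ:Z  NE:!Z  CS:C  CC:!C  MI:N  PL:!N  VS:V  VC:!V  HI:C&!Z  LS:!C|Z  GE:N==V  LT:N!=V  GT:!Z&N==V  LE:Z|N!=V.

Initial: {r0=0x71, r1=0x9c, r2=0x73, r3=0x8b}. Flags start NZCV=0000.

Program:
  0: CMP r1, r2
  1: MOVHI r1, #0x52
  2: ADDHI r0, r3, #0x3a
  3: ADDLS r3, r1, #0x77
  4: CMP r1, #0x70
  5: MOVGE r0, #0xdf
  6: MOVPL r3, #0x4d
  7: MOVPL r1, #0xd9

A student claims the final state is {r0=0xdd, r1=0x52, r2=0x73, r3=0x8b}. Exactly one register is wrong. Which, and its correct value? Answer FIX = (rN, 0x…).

FIX = (r0, 0xc5)

[0] flags=0011 → (cmp)
[1] flags=0011 HI?T → r1=0x52
[2] flags=0011 HI?T → r0=0xc5
[3] flags=0011 LS?F → skip
[4] flags=1000 → (cmp)
[5] flags=1000 GE?F → skip
[6] flags=1000 PL?F → skip
[7] flags=1000 PL?F → skip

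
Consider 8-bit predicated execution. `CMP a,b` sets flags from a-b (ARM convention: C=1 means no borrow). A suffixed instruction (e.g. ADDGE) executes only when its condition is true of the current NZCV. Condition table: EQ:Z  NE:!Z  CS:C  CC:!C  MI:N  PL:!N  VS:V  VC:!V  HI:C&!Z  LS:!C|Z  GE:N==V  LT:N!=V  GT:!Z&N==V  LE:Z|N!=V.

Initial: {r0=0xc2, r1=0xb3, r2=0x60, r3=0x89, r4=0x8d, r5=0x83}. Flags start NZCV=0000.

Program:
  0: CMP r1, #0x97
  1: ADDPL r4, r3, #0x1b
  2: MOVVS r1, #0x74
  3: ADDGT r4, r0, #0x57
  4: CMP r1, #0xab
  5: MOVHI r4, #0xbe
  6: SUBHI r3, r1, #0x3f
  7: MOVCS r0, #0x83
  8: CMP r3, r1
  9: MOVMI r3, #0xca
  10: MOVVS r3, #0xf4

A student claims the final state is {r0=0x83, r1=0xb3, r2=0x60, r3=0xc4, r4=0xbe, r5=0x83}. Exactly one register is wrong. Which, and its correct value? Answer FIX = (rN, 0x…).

FIX = (r3, 0xf4)

[0] flags=0010 → (cmp)
[1] flags=0010 PL?T → r4=0xa4
[2] flags=0010 VS?F → skip
[3] flags=0010 GT?T → r4=0x19
[4] flags=0010 → (cmp)
[5] flags=0010 HI?T → r4=0xbe
[6] flags=0010 HI?T → r3=0x74
[7] flags=0010 CS?T → r0=0x83
[8] flags=1001 → (cmp)
[9] flags=1001 MI?T → r3=0xca
[10] flags=1001 VS?T → r3=0xf4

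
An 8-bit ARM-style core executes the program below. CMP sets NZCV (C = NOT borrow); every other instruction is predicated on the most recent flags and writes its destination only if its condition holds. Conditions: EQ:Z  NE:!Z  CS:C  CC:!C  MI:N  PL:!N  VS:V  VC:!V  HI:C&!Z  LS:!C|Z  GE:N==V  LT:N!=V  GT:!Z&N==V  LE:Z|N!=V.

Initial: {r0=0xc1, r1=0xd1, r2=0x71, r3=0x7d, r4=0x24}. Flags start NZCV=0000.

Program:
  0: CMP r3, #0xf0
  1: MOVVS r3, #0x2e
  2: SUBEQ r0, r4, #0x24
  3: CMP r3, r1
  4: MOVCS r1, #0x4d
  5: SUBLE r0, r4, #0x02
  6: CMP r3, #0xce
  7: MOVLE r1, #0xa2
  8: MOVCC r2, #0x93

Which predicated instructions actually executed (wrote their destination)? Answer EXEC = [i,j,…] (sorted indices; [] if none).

EXEC = [1,8]

[0] flags=1001 → (cmp)
[1] flags=1001 VS?T → r3=0x2e
[2] flags=1001 EQ?F → skip
[3] flags=0000 → (cmp)
[4] flags=0000 CS?F → skip
[5] flags=0000 LE?F → skip
[6] flags=0000 → (cmp)
[7] flags=0000 LE?F → skip
[8] flags=0000 CC?T → r2=0x93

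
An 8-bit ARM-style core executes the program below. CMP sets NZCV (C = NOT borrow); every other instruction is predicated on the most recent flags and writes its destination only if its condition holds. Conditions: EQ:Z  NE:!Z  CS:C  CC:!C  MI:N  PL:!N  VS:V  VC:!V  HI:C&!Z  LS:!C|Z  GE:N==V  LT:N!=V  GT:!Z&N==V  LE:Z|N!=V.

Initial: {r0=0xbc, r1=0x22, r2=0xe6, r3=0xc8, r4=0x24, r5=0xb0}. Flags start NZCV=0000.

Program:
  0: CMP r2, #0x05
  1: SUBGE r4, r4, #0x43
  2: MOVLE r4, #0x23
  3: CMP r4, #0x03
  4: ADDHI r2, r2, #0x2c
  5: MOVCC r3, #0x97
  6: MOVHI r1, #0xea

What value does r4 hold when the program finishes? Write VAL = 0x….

VAL = 0x23

0: ✓ CMP  NZCV=1010
1: · SUBGE
2: ✓ MOVLE  r4←0x23
3: ✓ CMP  NZCV=0010
4: ✓ ADDHI  r2←0x12
5: · MOVCC
6: ✓ MOVHI  r1←0xea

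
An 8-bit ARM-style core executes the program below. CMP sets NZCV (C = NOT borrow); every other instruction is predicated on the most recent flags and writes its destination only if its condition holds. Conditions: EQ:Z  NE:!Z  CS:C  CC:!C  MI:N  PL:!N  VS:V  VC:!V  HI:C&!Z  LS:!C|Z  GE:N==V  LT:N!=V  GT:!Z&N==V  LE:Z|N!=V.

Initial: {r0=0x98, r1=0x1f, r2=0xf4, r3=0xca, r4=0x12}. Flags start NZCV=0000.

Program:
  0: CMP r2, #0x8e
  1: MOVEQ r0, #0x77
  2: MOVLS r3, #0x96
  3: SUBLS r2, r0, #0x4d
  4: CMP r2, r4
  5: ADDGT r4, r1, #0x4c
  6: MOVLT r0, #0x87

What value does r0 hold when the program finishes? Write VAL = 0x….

[0] flags=0010 → (cmp)
[1] flags=0010 EQ?F → skip
[2] flags=0010 LS?F → skip
[3] flags=0010 LS?F → skip
[4] flags=1010 → (cmp)
[5] flags=1010 GT?F → skip
[6] flags=1010 LT?T → r0=0x87

VAL = 0x87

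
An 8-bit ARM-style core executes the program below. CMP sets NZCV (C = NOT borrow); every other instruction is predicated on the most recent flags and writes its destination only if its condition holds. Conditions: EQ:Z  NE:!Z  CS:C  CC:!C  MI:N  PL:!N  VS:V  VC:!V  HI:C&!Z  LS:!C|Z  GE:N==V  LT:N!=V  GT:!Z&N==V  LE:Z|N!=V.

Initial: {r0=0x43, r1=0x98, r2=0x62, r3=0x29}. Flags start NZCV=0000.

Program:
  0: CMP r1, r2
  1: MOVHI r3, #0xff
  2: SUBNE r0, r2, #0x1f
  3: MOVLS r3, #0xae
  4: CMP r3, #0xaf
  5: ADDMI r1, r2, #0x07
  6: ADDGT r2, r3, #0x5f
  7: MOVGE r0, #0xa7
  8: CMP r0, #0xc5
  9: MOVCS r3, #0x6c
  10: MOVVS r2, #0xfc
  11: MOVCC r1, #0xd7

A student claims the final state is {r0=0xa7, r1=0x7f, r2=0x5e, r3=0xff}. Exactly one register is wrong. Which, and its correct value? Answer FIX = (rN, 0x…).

FIX = (r1, 0xd7)

0: ✓ CMP  NZCV=0011
1: ✓ MOVHI  r3←0xff
2: ✓ SUBNE  r0←0x43
3: · MOVLS
4: ✓ CMP  NZCV=0010
5: · ADDMI
6: ✓ ADDGT  r2←0x5e
7: ✓ MOVGE  r0←0xa7
8: ✓ CMP  NZCV=1000
9: · MOVCS
10: · MOVVS
11: ✓ MOVCC  r1←0xd7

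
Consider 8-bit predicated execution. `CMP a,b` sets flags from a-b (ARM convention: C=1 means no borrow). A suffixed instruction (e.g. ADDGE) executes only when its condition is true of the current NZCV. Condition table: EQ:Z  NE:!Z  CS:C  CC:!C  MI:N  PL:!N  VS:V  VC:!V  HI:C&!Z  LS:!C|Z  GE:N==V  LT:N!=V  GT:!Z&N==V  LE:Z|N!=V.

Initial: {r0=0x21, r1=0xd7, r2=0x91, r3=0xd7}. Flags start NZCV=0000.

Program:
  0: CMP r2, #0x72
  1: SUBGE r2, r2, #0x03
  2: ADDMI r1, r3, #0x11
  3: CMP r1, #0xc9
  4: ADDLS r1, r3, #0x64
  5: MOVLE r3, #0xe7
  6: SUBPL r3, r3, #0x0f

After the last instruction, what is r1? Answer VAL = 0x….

0: ✓ CMP  NZCV=0011
1: · SUBGE
2: · ADDMI
3: ✓ CMP  NZCV=0010
4: · ADDLS
5: · MOVLE
6: ✓ SUBPL  r3←0xc8

VAL = 0xd7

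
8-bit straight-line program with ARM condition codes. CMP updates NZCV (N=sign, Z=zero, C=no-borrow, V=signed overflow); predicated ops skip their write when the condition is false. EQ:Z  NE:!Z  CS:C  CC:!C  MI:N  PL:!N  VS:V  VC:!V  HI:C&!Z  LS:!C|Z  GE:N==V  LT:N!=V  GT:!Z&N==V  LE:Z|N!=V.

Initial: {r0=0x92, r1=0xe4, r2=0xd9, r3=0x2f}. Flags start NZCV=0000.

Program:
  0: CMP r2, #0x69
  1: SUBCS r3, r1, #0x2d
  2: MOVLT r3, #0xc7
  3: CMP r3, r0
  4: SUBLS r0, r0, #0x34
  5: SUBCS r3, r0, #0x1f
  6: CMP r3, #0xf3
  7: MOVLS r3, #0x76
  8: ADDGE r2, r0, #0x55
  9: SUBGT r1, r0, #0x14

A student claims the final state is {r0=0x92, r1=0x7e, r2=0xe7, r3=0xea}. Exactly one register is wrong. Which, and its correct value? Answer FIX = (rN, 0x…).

FIX = (r3, 0x76)

[0] flags=0011 → (cmp)
[1] flags=0011 CS?T → r3=0xb7
[2] flags=0011 LT?T → r3=0xc7
[3] flags=0010 → (cmp)
[4] flags=0010 LS?F → skip
[5] flags=0010 CS?T → r3=0x73
[6] flags=1001 → (cmp)
[7] flags=1001 LS?T → r3=0x76
[8] flags=1001 GE?T → r2=0xe7
[9] flags=1001 GT?T → r1=0x7e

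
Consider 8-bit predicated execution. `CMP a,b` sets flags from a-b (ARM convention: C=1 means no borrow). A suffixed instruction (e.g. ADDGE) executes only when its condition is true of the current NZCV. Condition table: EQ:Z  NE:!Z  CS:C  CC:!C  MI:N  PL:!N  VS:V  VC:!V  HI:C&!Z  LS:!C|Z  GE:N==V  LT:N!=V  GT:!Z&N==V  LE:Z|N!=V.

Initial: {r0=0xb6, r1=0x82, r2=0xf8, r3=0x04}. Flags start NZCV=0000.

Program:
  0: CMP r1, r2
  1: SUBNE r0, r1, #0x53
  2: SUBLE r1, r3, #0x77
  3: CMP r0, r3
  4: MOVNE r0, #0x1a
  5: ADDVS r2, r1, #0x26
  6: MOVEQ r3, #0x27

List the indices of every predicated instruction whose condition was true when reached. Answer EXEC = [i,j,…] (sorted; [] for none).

EXEC = [1,2,4]

0: ✓ CMP  NZCV=1000
1: ✓ SUBNE  r0←0x2f
2: ✓ SUBLE  r1←0x8d
3: ✓ CMP  NZCV=0010
4: ✓ MOVNE  r0←0x1a
5: · ADDVS
6: · MOVEQ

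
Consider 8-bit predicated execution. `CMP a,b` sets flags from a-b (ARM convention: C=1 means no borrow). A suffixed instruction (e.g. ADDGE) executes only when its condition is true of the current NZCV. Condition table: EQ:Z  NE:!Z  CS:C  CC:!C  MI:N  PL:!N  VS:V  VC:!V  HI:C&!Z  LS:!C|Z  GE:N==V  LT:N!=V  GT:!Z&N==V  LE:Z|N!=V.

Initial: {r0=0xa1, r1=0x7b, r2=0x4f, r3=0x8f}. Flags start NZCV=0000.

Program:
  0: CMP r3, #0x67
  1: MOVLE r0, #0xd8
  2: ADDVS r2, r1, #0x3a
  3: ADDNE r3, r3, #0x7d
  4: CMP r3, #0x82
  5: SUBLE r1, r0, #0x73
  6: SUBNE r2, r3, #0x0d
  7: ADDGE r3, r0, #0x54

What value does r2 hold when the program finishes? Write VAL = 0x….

VAL = 0xff

[0] flags=0011 → (cmp)
[1] flags=0011 LE?T → r0=0xd8
[2] flags=0011 VS?T → r2=0xb5
[3] flags=0011 NE?T → r3=0x0c
[4] flags=1001 → (cmp)
[5] flags=1001 LE?F → skip
[6] flags=1001 NE?T → r2=0xff
[7] flags=1001 GE?T → r3=0x2c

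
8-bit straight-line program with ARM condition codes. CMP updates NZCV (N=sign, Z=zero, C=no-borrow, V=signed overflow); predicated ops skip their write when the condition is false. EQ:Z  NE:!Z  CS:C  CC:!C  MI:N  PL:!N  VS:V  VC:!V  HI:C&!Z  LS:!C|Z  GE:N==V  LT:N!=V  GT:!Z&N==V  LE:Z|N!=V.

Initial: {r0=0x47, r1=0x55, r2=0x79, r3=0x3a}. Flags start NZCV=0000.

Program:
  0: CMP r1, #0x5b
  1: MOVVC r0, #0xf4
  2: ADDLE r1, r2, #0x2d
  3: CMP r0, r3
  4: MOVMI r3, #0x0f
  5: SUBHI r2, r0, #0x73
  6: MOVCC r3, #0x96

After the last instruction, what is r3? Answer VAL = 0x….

0: ✓ CMP  NZCV=1000
1: ✓ MOVVC  r0←0xf4
2: ✓ ADDLE  r1←0xa6
3: ✓ CMP  NZCV=1010
4: ✓ MOVMI  r3←0x0f
5: ✓ SUBHI  r2←0x81
6: · MOVCC

VAL = 0x0f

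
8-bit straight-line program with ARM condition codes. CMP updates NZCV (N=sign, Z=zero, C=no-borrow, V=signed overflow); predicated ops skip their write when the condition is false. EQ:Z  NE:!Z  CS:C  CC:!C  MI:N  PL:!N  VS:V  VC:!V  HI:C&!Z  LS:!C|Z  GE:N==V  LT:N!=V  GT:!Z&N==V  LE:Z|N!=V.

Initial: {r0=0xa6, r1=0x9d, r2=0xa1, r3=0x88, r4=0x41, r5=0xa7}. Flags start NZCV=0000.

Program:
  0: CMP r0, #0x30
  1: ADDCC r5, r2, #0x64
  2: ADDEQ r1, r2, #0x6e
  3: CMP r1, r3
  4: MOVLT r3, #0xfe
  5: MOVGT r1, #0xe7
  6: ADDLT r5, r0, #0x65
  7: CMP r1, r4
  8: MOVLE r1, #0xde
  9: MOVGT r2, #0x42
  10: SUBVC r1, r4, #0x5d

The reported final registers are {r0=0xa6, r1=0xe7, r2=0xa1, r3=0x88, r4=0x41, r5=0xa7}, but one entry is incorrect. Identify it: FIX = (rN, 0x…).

[0] flags=0011 → (cmp)
[1] flags=0011 CC?F → skip
[2] flags=0011 EQ?F → skip
[3] flags=0010 → (cmp)
[4] flags=0010 LT?F → skip
[5] flags=0010 GT?T → r1=0xe7
[6] flags=0010 LT?F → skip
[7] flags=1010 → (cmp)
[8] flags=1010 LE?T → r1=0xde
[9] flags=1010 GT?F → skip
[10] flags=1010 VC?T → r1=0xe4

FIX = (r1, 0xe4)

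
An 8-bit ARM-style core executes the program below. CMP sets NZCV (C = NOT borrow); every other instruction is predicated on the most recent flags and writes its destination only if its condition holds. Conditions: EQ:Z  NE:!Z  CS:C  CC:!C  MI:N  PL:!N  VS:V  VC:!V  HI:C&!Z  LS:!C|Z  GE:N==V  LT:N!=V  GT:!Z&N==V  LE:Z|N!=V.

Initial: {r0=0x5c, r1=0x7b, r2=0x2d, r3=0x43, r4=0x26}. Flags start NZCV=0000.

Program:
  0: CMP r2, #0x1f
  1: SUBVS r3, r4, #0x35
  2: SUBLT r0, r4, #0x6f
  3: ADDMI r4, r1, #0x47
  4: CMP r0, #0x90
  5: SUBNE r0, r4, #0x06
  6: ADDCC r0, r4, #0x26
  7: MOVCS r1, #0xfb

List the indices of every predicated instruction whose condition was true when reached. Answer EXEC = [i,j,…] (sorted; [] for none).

EXEC = [5,6]

[0] flags=0010 → (cmp)
[1] flags=0010 VS?F → skip
[2] flags=0010 LT?F → skip
[3] flags=0010 MI?F → skip
[4] flags=1001 → (cmp)
[5] flags=1001 NE?T → r0=0x20
[6] flags=1001 CC?T → r0=0x4c
[7] flags=1001 CS?F → skip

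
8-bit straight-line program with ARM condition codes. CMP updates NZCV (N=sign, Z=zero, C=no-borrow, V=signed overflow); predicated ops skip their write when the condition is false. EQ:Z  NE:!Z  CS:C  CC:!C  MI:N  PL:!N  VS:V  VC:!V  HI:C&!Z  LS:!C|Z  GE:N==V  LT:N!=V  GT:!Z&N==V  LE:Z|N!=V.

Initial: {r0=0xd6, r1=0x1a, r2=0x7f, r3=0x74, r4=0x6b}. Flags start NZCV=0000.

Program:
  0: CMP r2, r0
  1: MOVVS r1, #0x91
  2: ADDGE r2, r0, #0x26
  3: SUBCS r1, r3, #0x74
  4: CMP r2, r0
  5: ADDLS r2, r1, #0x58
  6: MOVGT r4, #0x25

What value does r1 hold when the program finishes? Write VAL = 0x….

VAL = 0x91

[0] flags=1001 → (cmp)
[1] flags=1001 VS?T → r1=0x91
[2] flags=1001 GE?T → r2=0xfc
[3] flags=1001 CS?F → skip
[4] flags=0010 → (cmp)
[5] flags=0010 LS?F → skip
[6] flags=0010 GT?T → r4=0x25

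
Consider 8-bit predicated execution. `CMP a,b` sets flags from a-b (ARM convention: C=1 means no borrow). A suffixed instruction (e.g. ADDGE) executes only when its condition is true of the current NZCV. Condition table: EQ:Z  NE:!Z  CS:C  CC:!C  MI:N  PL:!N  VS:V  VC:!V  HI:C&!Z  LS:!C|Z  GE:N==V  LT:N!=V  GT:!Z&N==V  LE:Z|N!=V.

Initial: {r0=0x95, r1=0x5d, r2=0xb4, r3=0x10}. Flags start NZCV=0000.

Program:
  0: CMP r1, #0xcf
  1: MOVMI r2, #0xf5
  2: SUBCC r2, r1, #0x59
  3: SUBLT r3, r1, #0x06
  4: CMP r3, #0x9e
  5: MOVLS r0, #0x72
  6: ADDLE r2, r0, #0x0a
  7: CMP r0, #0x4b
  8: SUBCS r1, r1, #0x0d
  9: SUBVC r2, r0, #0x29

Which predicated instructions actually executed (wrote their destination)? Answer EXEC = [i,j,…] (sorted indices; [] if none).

[0] flags=1001 → (cmp)
[1] flags=1001 MI?T → r2=0xf5
[2] flags=1001 CC?T → r2=0x04
[3] flags=1001 LT?F → skip
[4] flags=0000 → (cmp)
[5] flags=0000 LS?T → r0=0x72
[6] flags=0000 LE?F → skip
[7] flags=0010 → (cmp)
[8] flags=0010 CS?T → r1=0x50
[9] flags=0010 VC?T → r2=0x49

EXEC = [1,2,5,8,9]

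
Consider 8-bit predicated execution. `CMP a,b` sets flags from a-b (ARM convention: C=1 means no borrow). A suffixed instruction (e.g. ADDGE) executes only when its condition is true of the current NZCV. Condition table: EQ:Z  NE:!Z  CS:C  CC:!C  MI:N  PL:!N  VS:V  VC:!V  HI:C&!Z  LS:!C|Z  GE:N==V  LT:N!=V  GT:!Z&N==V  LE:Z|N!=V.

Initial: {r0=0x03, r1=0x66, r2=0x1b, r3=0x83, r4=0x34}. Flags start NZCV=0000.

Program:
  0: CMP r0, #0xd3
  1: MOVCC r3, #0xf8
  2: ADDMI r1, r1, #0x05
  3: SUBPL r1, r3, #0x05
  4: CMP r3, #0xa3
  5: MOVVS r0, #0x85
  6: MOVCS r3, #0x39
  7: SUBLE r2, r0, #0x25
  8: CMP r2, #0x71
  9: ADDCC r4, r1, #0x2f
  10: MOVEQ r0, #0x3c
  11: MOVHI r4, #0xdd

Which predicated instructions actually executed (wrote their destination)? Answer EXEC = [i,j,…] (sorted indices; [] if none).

EXEC = [1,3,6,9]

0: ✓ CMP  NZCV=0000
1: ✓ MOVCC  r3←0xf8
2: · ADDMI
3: ✓ SUBPL  r1←0xf3
4: ✓ CMP  NZCV=0010
5: · MOVVS
6: ✓ MOVCS  r3←0x39
7: · SUBLE
8: ✓ CMP  NZCV=1000
9: ✓ ADDCC  r4←0x22
10: · MOVEQ
11: · MOVHI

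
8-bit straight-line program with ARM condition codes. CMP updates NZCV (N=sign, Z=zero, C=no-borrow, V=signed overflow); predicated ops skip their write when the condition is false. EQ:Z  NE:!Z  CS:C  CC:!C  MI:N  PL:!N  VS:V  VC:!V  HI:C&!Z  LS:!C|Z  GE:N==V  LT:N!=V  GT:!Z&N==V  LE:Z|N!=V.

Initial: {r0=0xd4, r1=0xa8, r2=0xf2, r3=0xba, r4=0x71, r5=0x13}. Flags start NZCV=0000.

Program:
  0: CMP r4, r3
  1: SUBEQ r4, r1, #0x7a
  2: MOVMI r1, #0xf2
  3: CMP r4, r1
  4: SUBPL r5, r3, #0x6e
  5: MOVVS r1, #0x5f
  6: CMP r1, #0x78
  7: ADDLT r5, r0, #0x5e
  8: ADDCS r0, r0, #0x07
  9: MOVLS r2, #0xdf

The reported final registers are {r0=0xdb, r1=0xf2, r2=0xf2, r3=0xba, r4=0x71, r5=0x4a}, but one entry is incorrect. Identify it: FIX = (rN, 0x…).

FIX = (r5, 0x32)

0: ✓ CMP  NZCV=1001
1: · SUBEQ
2: ✓ MOVMI  r1←0xf2
3: ✓ CMP  NZCV=0000
4: ✓ SUBPL  r5←0x4c
5: · MOVVS
6: ✓ CMP  NZCV=0011
7: ✓ ADDLT  r5←0x32
8: ✓ ADDCS  r0←0xdb
9: · MOVLS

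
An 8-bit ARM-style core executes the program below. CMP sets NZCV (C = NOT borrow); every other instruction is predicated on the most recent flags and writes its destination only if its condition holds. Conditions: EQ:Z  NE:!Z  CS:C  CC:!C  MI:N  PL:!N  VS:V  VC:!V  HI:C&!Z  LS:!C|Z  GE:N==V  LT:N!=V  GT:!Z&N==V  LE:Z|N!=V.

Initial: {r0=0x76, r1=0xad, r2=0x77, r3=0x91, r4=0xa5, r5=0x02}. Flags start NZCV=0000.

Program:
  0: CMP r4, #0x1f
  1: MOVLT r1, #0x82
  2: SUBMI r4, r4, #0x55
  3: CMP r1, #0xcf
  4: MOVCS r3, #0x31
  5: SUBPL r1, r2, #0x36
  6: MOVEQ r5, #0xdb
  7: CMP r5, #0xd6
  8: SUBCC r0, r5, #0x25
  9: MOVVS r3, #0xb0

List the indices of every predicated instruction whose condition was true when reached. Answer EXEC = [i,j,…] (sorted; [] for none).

[0] flags=1010 → (cmp)
[1] flags=1010 LT?T → r1=0x82
[2] flags=1010 MI?T → r4=0x50
[3] flags=1000 → (cmp)
[4] flags=1000 CS?F → skip
[5] flags=1000 PL?F → skip
[6] flags=1000 EQ?F → skip
[7] flags=0000 → (cmp)
[8] flags=0000 CC?T → r0=0xdd
[9] flags=0000 VS?F → skip

EXEC = [1,2,8]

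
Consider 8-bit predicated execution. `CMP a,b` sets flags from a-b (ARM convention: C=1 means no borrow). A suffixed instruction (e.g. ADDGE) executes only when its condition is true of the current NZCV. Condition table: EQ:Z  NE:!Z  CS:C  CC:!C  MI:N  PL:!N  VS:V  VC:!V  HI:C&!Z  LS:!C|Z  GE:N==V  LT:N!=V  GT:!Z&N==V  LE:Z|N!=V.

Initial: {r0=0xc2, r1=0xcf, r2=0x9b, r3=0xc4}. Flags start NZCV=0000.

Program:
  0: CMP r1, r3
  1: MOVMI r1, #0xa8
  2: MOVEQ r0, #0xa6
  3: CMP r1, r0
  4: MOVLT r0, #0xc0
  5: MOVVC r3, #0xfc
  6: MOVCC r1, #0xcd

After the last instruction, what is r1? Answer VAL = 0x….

VAL = 0xcf

[0] flags=0010 → (cmp)
[1] flags=0010 MI?F → skip
[2] flags=0010 EQ?F → skip
[3] flags=0010 → (cmp)
[4] flags=0010 LT?F → skip
[5] flags=0010 VC?T → r3=0xfc
[6] flags=0010 CC?F → skip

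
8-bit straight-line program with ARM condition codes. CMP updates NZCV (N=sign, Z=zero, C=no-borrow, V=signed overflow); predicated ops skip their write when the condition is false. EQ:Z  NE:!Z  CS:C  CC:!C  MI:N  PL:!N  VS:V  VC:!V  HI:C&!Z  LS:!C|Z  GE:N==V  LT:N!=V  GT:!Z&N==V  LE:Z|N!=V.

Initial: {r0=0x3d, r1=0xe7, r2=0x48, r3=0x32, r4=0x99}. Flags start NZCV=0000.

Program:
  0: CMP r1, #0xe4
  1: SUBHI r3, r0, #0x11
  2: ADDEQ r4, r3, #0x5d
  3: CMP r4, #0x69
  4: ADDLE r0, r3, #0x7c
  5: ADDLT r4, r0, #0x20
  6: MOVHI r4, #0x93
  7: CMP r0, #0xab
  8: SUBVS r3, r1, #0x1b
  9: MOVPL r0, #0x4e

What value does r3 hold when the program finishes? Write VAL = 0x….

VAL = 0x2c

0: ✓ CMP  NZCV=0010
1: ✓ SUBHI  r3←0x2c
2: · ADDEQ
3: ✓ CMP  NZCV=0011
4: ✓ ADDLE  r0←0xa8
5: ✓ ADDLT  r4←0xc8
6: ✓ MOVHI  r4←0x93
7: ✓ CMP  NZCV=1000
8: · SUBVS
9: · MOVPL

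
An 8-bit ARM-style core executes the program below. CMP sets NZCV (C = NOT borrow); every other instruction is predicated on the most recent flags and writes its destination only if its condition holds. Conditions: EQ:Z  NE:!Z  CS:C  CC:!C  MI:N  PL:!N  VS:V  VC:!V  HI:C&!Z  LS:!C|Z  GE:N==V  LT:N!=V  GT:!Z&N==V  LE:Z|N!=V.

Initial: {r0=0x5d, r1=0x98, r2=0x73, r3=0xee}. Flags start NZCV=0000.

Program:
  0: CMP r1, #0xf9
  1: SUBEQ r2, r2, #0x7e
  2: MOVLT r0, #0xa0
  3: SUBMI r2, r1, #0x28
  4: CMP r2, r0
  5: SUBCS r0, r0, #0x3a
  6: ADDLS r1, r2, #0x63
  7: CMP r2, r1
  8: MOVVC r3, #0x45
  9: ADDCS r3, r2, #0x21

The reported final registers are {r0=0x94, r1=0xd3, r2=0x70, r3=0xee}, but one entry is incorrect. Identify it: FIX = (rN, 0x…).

FIX = (r0, 0xa0)

[0] flags=1000 → (cmp)
[1] flags=1000 EQ?F → skip
[2] flags=1000 LT?T → r0=0xa0
[3] flags=1000 MI?T → r2=0x70
[4] flags=1001 → (cmp)
[5] flags=1001 CS?F → skip
[6] flags=1001 LS?T → r1=0xd3
[7] flags=1001 → (cmp)
[8] flags=1001 VC?F → skip
[9] flags=1001 CS?F → skip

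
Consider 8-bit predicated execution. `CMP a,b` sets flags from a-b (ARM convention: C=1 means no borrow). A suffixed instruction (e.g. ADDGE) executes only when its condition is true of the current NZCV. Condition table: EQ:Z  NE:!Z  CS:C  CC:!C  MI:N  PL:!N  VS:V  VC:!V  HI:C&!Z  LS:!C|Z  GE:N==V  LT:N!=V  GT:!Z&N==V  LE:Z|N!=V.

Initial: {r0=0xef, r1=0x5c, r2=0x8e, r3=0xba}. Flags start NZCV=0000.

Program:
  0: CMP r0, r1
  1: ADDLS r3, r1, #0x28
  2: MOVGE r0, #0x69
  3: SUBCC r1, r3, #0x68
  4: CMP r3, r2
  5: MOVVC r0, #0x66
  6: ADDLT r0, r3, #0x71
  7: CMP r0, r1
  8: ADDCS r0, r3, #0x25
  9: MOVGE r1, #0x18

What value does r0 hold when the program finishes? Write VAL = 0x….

[0] flags=1010 → (cmp)
[1] flags=1010 LS?F → skip
[2] flags=1010 GE?F → skip
[3] flags=1010 CC?F → skip
[4] flags=0010 → (cmp)
[5] flags=0010 VC?T → r0=0x66
[6] flags=0010 LT?F → skip
[7] flags=0010 → (cmp)
[8] flags=0010 CS?T → r0=0xdf
[9] flags=0010 GE?T → r1=0x18

VAL = 0xdf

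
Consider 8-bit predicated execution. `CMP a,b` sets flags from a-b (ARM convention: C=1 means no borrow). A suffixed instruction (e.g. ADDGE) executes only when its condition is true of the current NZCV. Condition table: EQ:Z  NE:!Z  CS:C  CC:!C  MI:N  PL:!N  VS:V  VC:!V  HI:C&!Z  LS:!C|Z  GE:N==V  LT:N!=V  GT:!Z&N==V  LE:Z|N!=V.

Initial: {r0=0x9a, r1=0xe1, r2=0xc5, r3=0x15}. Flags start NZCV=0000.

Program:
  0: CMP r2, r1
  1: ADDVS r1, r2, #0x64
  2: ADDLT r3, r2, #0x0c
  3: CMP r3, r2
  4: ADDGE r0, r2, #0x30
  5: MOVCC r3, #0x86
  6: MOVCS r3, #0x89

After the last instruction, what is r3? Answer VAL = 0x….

[0] flags=1000 → (cmp)
[1] flags=1000 VS?F → skip
[2] flags=1000 LT?T → r3=0xd1
[3] flags=0010 → (cmp)
[4] flags=0010 GE?T → r0=0xf5
[5] flags=0010 CC?F → skip
[6] flags=0010 CS?T → r3=0x89

VAL = 0x89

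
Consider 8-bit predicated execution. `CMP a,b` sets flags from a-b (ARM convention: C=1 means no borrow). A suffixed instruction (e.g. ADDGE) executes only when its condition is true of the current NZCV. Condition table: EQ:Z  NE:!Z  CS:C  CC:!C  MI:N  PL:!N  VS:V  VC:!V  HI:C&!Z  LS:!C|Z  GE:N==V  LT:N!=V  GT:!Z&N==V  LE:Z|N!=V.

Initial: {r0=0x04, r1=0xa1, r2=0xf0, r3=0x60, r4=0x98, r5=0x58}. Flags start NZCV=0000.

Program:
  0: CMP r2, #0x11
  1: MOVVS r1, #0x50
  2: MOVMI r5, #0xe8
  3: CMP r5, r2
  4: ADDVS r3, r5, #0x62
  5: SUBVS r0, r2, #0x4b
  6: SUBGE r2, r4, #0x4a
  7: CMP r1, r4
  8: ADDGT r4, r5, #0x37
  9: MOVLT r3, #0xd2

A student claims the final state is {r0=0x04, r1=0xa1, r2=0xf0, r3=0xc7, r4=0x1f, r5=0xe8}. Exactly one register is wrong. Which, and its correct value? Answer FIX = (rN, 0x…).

FIX = (r3, 0x60)

0: ✓ CMP  NZCV=1010
1: · MOVVS
2: ✓ MOVMI  r5←0xe8
3: ✓ CMP  NZCV=1000
4: · ADDVS
5: · SUBVS
6: · SUBGE
7: ✓ CMP  NZCV=0010
8: ✓ ADDGT  r4←0x1f
9: · MOVLT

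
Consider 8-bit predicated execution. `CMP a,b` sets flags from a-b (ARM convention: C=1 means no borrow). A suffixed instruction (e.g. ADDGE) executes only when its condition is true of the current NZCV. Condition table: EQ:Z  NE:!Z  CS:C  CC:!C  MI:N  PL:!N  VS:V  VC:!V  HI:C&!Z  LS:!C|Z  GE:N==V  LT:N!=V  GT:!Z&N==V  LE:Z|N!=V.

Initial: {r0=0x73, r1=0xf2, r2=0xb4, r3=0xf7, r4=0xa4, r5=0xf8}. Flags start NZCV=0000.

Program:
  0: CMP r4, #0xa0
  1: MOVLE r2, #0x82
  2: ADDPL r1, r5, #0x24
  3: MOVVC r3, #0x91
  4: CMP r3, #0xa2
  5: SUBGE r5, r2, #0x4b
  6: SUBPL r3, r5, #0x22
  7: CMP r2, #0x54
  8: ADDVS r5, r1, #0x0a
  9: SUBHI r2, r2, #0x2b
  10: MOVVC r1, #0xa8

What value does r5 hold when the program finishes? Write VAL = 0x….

VAL = 0x26

0: ✓ CMP  NZCV=0010
1: · MOVLE
2: ✓ ADDPL  r1←0x1c
3: ✓ MOVVC  r3←0x91
4: ✓ CMP  NZCV=1000
5: · SUBGE
6: · SUBPL
7: ✓ CMP  NZCV=0011
8: ✓ ADDVS  r5←0x26
9: ✓ SUBHI  r2←0x89
10: · MOVVC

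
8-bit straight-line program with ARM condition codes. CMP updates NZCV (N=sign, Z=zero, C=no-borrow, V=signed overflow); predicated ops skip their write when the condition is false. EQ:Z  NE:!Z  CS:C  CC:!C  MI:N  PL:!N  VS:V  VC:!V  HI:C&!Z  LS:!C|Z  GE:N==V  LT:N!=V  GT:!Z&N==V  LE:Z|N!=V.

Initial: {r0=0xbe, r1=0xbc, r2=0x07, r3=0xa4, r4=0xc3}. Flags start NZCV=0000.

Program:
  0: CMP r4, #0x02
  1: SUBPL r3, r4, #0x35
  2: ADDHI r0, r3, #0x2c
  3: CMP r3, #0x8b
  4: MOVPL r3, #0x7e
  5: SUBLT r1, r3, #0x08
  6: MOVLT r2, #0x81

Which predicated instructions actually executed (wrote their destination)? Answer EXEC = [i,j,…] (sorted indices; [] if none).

[0] flags=1010 → (cmp)
[1] flags=1010 PL?F → skip
[2] flags=1010 HI?T → r0=0xd0
[3] flags=0010 → (cmp)
[4] flags=0010 PL?T → r3=0x7e
[5] flags=0010 LT?F → skip
[6] flags=0010 LT?F → skip

EXEC = [2,4]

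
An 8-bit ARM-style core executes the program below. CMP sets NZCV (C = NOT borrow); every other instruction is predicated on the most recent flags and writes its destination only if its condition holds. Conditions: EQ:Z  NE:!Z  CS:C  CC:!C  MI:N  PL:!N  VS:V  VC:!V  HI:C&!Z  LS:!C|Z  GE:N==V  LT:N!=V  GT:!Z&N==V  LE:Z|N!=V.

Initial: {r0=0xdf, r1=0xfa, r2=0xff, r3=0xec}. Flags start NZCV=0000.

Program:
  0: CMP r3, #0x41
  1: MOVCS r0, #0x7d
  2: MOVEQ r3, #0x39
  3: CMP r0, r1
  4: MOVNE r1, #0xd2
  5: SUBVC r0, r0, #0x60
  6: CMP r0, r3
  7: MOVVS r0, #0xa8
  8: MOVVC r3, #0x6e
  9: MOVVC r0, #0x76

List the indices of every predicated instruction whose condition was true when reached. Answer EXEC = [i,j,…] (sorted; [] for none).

[0] flags=1010 → (cmp)
[1] flags=1010 CS?T → r0=0x7d
[2] flags=1010 EQ?F → skip
[3] flags=1001 → (cmp)
[4] flags=1001 NE?T → r1=0xd2
[5] flags=1001 VC?F → skip
[6] flags=1001 → (cmp)
[7] flags=1001 VS?T → r0=0xa8
[8] flags=1001 VC?F → skip
[9] flags=1001 VC?F → skip

EXEC = [1,4,7]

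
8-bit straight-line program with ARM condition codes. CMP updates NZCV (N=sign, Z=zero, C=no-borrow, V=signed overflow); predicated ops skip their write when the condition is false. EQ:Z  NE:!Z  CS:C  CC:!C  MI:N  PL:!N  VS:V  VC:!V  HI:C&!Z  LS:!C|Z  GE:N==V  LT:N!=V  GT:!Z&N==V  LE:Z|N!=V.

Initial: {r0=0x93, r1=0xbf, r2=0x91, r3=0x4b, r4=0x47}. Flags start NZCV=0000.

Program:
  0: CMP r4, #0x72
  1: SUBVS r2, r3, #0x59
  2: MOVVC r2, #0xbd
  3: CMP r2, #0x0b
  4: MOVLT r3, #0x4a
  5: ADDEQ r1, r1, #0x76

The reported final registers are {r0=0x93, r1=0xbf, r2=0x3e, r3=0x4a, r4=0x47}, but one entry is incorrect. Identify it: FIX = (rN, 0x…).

FIX = (r2, 0xbd)

0: ✓ CMP  NZCV=1000
1: · SUBVS
2: ✓ MOVVC  r2←0xbd
3: ✓ CMP  NZCV=1010
4: ✓ MOVLT  r3←0x4a
5: · ADDEQ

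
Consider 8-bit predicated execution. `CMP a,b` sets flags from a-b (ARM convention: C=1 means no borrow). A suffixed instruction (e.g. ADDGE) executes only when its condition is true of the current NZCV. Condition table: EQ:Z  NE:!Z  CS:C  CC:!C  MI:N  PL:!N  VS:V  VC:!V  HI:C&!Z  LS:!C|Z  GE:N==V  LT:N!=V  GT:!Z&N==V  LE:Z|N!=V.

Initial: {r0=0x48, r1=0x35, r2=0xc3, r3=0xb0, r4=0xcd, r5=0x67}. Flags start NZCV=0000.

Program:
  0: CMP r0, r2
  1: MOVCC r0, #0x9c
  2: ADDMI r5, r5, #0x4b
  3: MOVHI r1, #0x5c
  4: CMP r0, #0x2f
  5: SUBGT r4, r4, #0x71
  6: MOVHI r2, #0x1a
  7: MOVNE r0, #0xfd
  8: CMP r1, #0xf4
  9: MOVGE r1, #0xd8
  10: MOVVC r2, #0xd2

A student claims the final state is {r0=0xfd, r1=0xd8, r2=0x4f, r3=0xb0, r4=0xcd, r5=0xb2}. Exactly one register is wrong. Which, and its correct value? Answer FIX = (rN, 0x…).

0: ✓ CMP  NZCV=1001
1: ✓ MOVCC  r0←0x9c
2: ✓ ADDMI  r5←0xb2
3: · MOVHI
4: ✓ CMP  NZCV=0011
5: · SUBGT
6: ✓ MOVHI  r2←0x1a
7: ✓ MOVNE  r0←0xfd
8: ✓ CMP  NZCV=0000
9: ✓ MOVGE  r1←0xd8
10: ✓ MOVVC  r2←0xd2

FIX = (r2, 0xd2)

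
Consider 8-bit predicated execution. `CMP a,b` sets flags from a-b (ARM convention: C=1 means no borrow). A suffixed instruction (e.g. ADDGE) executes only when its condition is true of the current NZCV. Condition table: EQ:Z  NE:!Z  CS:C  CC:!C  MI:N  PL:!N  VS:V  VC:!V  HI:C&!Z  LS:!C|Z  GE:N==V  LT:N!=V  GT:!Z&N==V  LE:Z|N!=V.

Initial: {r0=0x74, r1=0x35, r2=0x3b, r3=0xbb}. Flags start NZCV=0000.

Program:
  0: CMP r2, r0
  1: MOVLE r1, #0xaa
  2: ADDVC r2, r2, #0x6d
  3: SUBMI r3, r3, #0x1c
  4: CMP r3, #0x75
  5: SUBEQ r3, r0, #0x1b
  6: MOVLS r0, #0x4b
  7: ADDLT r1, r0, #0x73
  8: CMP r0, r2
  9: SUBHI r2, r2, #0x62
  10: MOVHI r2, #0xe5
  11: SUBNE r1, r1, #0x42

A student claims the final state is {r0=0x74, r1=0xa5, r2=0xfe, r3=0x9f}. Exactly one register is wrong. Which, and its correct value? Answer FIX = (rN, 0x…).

FIX = (r2, 0xa8)

[0] flags=1000 → (cmp)
[1] flags=1000 LE?T → r1=0xaa
[2] flags=1000 VC?T → r2=0xa8
[3] flags=1000 MI?T → r3=0x9f
[4] flags=0011 → (cmp)
[5] flags=0011 EQ?F → skip
[6] flags=0011 LS?F → skip
[7] flags=0011 LT?T → r1=0xe7
[8] flags=1001 → (cmp)
[9] flags=1001 HI?F → skip
[10] flags=1001 HI?F → skip
[11] flags=1001 NE?T → r1=0xa5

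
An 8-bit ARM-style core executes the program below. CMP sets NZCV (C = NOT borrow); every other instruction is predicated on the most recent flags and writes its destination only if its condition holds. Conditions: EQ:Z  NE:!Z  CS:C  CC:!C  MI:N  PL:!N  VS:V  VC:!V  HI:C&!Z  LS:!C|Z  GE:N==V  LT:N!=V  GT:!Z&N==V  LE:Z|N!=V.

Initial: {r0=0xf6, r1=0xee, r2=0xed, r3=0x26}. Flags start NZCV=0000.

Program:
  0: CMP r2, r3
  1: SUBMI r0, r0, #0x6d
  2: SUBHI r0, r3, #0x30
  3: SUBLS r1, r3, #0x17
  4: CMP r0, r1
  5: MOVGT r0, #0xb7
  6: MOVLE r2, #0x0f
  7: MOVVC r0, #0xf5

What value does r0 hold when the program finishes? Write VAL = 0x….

VAL = 0xf5

0: ✓ CMP  NZCV=1010
1: ✓ SUBMI  r0←0x89
2: ✓ SUBHI  r0←0xf6
3: · SUBLS
4: ✓ CMP  NZCV=0010
5: ✓ MOVGT  r0←0xb7
6: · MOVLE
7: ✓ MOVVC  r0←0xf5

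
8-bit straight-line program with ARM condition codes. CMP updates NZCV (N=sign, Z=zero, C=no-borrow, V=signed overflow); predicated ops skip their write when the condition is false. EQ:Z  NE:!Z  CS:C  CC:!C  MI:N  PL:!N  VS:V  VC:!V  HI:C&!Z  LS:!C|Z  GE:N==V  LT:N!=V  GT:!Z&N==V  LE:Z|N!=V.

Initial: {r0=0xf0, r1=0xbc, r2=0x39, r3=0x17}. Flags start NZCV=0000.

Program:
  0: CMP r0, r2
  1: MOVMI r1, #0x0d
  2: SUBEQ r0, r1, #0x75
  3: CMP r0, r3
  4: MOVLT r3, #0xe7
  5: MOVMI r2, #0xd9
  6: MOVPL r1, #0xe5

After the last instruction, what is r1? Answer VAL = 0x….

VAL = 0x0d

0: ✓ CMP  NZCV=1010
1: ✓ MOVMI  r1←0x0d
2: · SUBEQ
3: ✓ CMP  NZCV=1010
4: ✓ MOVLT  r3←0xe7
5: ✓ MOVMI  r2←0xd9
6: · MOVPL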